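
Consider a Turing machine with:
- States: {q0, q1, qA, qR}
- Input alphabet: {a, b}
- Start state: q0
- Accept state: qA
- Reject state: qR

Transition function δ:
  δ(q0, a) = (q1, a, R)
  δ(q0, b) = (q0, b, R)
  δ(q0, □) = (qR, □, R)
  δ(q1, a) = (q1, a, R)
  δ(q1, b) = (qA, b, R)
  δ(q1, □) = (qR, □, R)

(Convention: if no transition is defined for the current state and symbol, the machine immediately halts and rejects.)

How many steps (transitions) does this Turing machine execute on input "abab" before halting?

Execution trace:
Initial: [q0]abab
Step 1: δ(q0, a) = (q1, a, R) → a[q1]bab
Step 2: δ(q1, b) = (qA, b, R) → ab[qA]ab

The machine reaches the accept state qA and halts.

The machine executed 2 steps before halting.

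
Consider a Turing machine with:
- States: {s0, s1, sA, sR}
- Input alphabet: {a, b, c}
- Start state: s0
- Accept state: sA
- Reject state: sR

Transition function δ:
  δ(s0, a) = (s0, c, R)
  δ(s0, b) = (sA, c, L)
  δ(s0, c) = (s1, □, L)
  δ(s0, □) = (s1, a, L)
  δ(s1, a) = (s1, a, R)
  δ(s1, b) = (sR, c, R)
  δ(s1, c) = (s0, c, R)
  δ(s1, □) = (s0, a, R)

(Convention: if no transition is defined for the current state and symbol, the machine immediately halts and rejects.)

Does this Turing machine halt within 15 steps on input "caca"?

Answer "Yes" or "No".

Execution trace:
Initial: [s0]caca
Step 1: δ(s0, c) = (s1, □, L) → [s1]□□aca
Step 2: δ(s1, □) = (s0, a, R) → a[s0]□aca
Step 3: δ(s0, □) = (s1, a, L) → [s1]aaaca
Step 4: δ(s1, a) = (s1, a, R) → a[s1]aaca
Step 5: δ(s1, a) = (s1, a, R) → aa[s1]aca
Step 6: δ(s1, a) = (s1, a, R) → aaa[s1]ca
Step 7: δ(s1, c) = (s0, c, R) → aaac[s0]a
Step 8: δ(s0, a) = (s0, c, R) → aaacc[s0]□
Step 9: δ(s0, □) = (s1, a, L) → aaac[s1]ca
Step 10: δ(s1, c) = (s0, c, R) → aaacc[s0]a
Step 11: δ(s0, a) = (s0, c, R) → aaaccc[s0]□
Step 12: δ(s0, □) = (s1, a, L) → aaacc[s1]ca
Step 13: δ(s1, c) = (s0, c, R) → aaaccc[s0]a
Step 14: δ(s0, a) = (s0, c, R) → aaacccc[s0]□
Step 15: δ(s0, □) = (s1, a, L) → aaaccc[s1]ca

The machine has not reached a halting state after 15 steps.
The machine did not halt within the 15-step bound.

Answer: No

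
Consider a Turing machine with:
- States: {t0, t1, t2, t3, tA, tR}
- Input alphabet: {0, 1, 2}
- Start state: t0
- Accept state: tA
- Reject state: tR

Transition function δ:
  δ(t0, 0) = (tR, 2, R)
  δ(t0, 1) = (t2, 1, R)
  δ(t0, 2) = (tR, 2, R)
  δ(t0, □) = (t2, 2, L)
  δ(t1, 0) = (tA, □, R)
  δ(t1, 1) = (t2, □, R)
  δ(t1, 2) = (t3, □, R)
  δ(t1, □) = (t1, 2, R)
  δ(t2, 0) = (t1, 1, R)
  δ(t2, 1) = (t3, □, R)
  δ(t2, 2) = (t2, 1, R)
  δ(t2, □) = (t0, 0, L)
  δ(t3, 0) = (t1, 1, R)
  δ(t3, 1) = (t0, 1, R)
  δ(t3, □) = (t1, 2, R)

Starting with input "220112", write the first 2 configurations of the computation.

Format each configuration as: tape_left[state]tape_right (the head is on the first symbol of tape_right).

Transitions applied:
Step 1: δ(t0, 2) = (tR, 2, R)

The first 2 configurations are:
[t0]220112 ⊢ 2[tR]20112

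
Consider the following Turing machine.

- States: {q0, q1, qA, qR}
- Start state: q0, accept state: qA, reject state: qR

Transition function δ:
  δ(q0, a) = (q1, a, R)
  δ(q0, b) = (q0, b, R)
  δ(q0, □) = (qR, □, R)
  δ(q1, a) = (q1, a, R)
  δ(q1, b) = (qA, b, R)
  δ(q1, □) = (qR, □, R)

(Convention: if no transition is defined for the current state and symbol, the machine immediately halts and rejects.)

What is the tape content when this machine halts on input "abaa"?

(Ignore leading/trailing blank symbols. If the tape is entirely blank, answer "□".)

Execution trace:
Initial: [q0]abaa
Step 1: δ(q0, a) = (q1, a, R) → a[q1]baa
Step 2: δ(q1, b) = (qA, b, R) → ab[qA]aa

The machine reaches the accept state qA and halts.

Final tape (ignoring leading/trailing blanks): abaa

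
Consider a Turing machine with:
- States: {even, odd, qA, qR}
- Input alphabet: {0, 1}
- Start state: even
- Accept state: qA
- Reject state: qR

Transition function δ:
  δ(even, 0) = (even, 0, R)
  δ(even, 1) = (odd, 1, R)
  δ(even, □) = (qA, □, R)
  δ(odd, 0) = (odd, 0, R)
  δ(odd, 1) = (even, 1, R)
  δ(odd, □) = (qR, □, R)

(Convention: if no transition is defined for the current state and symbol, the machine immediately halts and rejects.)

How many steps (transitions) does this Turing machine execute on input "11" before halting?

Execution trace:
Initial: [even]11
Step 1: δ(even, 1) = (odd, 1, R) → 1[odd]1
Step 2: δ(odd, 1) = (even, 1, R) → 11[even]□
Step 3: δ(even, □) = (qA, □, R) → 11□[qA]□

The machine reaches the accept state qA and halts.

The machine executed 3 steps before halting.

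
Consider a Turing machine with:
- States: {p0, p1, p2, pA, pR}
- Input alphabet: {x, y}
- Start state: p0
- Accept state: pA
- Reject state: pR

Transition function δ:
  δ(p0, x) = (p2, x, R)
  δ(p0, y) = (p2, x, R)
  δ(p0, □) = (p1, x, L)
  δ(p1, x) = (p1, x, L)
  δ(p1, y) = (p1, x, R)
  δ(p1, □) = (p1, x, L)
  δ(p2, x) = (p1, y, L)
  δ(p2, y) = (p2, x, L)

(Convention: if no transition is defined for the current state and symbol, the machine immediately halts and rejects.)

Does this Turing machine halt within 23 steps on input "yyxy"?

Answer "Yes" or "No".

Execution trace:
Initial: [p0]yyxy
Step 1: δ(p0, y) = (p2, x, R) → x[p2]yxy
Step 2: δ(p2, y) = (p2, x, L) → [p2]xxxy
Step 3: δ(p2, x) = (p1, y, L) → [p1]□yxxy
Step 4: δ(p1, □) = (p1, x, L) → [p1]□xyxxy
Step 5: δ(p1, □) = (p1, x, L) → [p1]□xxyxxy
Step 6: δ(p1, □) = (p1, x, L) → [p1]□xxxyxxy
Step 7: δ(p1, □) = (p1, x, L) → [p1]□xxxxyxxy
Step 8: δ(p1, □) = (p1, x, L) → [p1]□xxxxxyxxy
Step 9: δ(p1, □) = (p1, x, L) → [p1]□xxxxxxyxxy
Step 10: δ(p1, □) = (p1, x, L) → [p1]□xxxxxxxyxxy
Step 11: δ(p1, □) = (p1, x, L) → [p1]□xxxxxxxxyxxy
Step 12: δ(p1, □) = (p1, x, L) → [p1]□xxxxxxxxxyxxy
Step 13: δ(p1, □) = (p1, x, L) → [p1]□xxxxxxxxxxyxxy
Step 14: δ(p1, □) = (p1, x, L) → [p1]□xxxxxxxxxxxyxxy
Step 15: δ(p1, □) = (p1, x, L) → [p1]□xxxxxxxxxxxxyxxy
Step 16: δ(p1, □) = (p1, x, L) → [p1]□xxxxxxxxxxxxxyxxy
Step 17: δ(p1, □) = (p1, x, L) → [p1]□xxxxxxxxxxxxxxyxxy
Step 18: δ(p1, □) = (p1, x, L) → [p1]□xxxxxxxxxxxxxxxyxxy
Step 19: δ(p1, □) = (p1, x, L) → [p1]□xxxxxxxxxxxxxxxxyxxy
Step 20: δ(p1, □) = (p1, x, L) → [p1]□xxxxxxxxxxxxxxxxxyxxy
Step 21: δ(p1, □) = (p1, x, L) → [p1]□xxxxxxxxxxxxxxxxxxyxxy
Step 22: δ(p1, □) = (p1, x, L) → [p1]□xxxxxxxxxxxxxxxxxxxyxxy
Step 23: δ(p1, □) = (p1, x, L) → [p1]□xxxxxxxxxxxxxxxxxxxxyxxy

The machine has not reached a halting state after 23 steps.
The machine did not halt within the 23-step bound.

Answer: No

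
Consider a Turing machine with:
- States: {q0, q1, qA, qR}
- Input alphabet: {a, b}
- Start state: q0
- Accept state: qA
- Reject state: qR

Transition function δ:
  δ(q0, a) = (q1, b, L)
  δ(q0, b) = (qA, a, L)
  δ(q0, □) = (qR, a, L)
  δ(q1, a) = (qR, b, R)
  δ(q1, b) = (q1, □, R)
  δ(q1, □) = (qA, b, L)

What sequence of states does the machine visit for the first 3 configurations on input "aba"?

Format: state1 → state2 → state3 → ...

Execution trace:
Initial: [q0]aba
Step 1: δ(q0, a) = (q1, b, L) → [q1]□bba
Step 2: δ(q1, □) = (qA, b, L) → [qA]□bbba

The machine reaches the accept state qA and halts.

State sequence: q0 → q1 → qA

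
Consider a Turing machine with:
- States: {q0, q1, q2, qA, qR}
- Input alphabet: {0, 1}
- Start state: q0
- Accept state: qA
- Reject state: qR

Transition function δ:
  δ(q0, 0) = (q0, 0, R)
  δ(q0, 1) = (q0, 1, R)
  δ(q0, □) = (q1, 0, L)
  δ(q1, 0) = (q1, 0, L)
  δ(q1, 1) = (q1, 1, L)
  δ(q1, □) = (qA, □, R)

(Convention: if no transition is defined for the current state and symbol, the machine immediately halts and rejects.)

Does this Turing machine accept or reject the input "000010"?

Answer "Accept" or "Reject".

Execution trace:
Initial: [q0]000010
Step 1: δ(q0, 0) = (q0, 0, R) → 0[q0]00010
Step 2: δ(q0, 0) = (q0, 0, R) → 00[q0]0010
Step 3: δ(q0, 0) = (q0, 0, R) → 000[q0]010
Step 4: δ(q0, 0) = (q0, 0, R) → 0000[q0]10
Step 5: δ(q0, 1) = (q0, 1, R) → 00001[q0]0
Step 6: δ(q0, 0) = (q0, 0, R) → 000010[q0]□
Step 7: δ(q0, □) = (q1, 0, L) → 00001[q1]00
Step 8: δ(q1, 0) = (q1, 0, L) → 0000[q1]100
Step 9: δ(q1, 1) = (q1, 1, L) → 000[q1]0100
Step 10: δ(q1, 0) = (q1, 0, L) → 00[q1]00100
Step 11: δ(q1, 0) = (q1, 0, L) → 0[q1]000100
Step 12: δ(q1, 0) = (q1, 0, L) → [q1]0000100
Step 13: δ(q1, 0) = (q1, 0, L) → [q1]□0000100
Step 14: δ(q1, □) = (qA, □, R) → □[qA]0000100

The machine reaches the accept state qA and halts.

Answer: Accept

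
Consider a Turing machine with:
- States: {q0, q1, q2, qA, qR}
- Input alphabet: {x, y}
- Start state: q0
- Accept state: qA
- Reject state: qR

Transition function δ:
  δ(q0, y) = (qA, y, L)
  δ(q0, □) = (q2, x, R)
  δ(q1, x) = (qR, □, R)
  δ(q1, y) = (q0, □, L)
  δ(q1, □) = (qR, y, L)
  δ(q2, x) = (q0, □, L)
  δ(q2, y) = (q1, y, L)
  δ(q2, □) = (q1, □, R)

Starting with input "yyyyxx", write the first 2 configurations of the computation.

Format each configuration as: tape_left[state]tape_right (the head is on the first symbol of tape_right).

Transitions applied:
Step 1: δ(q0, y) = (qA, y, L)

The first 2 configurations are:
[q0]yyyyxx ⊢ [qA]□yyyyxx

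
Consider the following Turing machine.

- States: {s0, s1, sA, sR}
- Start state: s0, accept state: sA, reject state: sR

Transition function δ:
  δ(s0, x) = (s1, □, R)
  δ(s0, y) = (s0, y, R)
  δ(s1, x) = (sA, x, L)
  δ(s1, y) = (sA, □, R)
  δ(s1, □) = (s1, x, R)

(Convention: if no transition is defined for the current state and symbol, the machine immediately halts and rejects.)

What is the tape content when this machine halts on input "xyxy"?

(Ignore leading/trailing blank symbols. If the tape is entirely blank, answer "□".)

Execution trace:
Initial: [s0]xyxy
Step 1: δ(s0, x) = (s1, □, R) → □[s1]yxy
Step 2: δ(s1, y) = (sA, □, R) → □□[sA]xy

The machine reaches the accept state sA and halts.

Final tape (ignoring leading/trailing blanks): xy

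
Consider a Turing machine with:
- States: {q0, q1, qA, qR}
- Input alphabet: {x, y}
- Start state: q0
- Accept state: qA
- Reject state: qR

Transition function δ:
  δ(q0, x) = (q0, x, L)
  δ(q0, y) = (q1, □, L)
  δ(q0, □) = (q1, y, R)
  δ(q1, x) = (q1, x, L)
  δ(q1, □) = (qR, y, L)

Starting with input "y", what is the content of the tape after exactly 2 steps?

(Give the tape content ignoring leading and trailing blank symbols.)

Execution trace:
Initial: [q0]y
Step 1: δ(q0, y) = (q1, □, L) → [q1]□□
Step 2: δ(q1, □) = (qR, y, L) → [qR]□y□

The machine reaches the reject state qR and halts.

After 2 steps, the tape (ignoring leading/trailing blanks) is: y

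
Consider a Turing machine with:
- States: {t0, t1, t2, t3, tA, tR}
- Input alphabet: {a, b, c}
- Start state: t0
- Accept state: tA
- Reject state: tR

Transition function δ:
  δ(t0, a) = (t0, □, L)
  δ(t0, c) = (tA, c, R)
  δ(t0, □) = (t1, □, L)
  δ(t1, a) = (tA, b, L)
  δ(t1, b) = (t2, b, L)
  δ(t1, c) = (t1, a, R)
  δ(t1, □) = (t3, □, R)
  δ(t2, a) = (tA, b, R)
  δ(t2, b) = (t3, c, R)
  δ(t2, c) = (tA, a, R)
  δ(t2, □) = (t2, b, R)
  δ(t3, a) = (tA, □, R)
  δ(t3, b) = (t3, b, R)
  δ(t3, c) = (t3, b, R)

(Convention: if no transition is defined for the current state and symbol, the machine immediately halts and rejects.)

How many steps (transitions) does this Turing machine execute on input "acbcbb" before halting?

Execution trace:
Initial: [t0]acbcbb
Step 1: δ(t0, a) = (t0, □, L) → [t0]□□cbcbb
Step 2: δ(t0, □) = (t1, □, L) → [t1]□□□cbcbb
Step 3: δ(t1, □) = (t3, □, R) → □[t3]□□cbcbb

No transition is defined for δ(t3, □). By convention the machine halts and rejects.

The machine executed 3 steps before halting.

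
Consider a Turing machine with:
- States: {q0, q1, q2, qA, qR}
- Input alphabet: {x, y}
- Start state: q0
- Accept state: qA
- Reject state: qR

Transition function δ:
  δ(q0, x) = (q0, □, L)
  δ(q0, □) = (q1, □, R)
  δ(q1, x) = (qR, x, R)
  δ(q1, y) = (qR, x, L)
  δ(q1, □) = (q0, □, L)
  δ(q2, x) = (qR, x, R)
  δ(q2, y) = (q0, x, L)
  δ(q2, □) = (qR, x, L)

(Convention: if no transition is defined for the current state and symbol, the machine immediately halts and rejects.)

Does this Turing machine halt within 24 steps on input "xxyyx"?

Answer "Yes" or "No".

Execution trace:
Initial: [q0]xxyyx
Step 1: δ(q0, x) = (q0, □, L) → [q0]□□xyyx
Step 2: δ(q0, □) = (q1, □, R) → □[q1]□xyyx
Step 3: δ(q1, □) = (q0, □, L) → [q0]□□xyyx
Step 4: δ(q0, □) = (q1, □, R) → □[q1]□xyyx
Step 5: δ(q1, □) = (q0, □, L) → [q0]□□xyyx
Step 6: δ(q0, □) = (q1, □, R) → □[q1]□xyyx
Step 7: δ(q1, □) = (q0, □, L) → [q0]□□xyyx
Step 8: δ(q0, □) = (q1, □, R) → □[q1]□xyyx
Step 9: δ(q1, □) = (q0, □, L) → [q0]□□xyyx
Step 10: δ(q0, □) = (q1, □, R) → □[q1]□xyyx
Step 11: δ(q1, □) = (q0, □, L) → [q0]□□xyyx
Step 12: δ(q0, □) = (q1, □, R) → □[q1]□xyyx
Step 13: δ(q1, □) = (q0, □, L) → [q0]□□xyyx
Step 14: δ(q0, □) = (q1, □, R) → □[q1]□xyyx
Step 15: δ(q1, □) = (q0, □, L) → [q0]□□xyyx
Step 16: δ(q0, □) = (q1, □, R) → □[q1]□xyyx
Step 17: δ(q1, □) = (q0, □, L) → [q0]□□xyyx
Step 18: δ(q0, □) = (q1, □, R) → □[q1]□xyyx
Step 19: δ(q1, □) = (q0, □, L) → [q0]□□xyyx
Step 20: δ(q0, □) = (q1, □, R) → □[q1]□xyyx
Step 21: δ(q1, □) = (q0, □, L) → [q0]□□xyyx
Step 22: δ(q0, □) = (q1, □, R) → □[q1]□xyyx
Step 23: δ(q1, □) = (q0, □, L) → [q0]□□xyyx
Step 24: δ(q0, □) = (q1, □, R) → □[q1]□xyyx

The machine has not reached a halting state after 24 steps.
The machine did not halt within the 24-step bound.

Answer: No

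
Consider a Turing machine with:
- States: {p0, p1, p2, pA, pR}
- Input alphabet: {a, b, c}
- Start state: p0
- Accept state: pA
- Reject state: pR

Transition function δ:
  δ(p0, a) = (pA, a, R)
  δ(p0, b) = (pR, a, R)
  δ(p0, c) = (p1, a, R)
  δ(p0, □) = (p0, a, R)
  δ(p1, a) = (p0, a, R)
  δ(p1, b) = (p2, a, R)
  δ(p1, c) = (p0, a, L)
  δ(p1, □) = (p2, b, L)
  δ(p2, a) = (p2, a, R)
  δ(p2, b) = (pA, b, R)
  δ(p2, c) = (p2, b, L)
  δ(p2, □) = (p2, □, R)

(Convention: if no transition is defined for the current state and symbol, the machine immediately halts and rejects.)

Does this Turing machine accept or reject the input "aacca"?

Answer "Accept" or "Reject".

Execution trace:
Initial: [p0]aacca
Step 1: δ(p0, a) = (pA, a, R) → a[pA]acca

The machine reaches the accept state pA and halts.

Answer: Accept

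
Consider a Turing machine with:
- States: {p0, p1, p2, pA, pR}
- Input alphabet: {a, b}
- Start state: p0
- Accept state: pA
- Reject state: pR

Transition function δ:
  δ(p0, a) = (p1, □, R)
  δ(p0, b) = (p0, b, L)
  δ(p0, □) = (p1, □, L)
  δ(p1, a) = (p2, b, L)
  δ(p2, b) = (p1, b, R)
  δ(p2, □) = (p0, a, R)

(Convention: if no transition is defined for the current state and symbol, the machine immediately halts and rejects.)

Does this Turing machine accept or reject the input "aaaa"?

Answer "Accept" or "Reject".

Execution trace:
Initial: [p0]aaaa
Step 1: δ(p0, a) = (p1, □, R) → □[p1]aaa
Step 2: δ(p1, a) = (p2, b, L) → [p2]□baa
Step 3: δ(p2, □) = (p0, a, R) → a[p0]baa
Step 4: δ(p0, b) = (p0, b, L) → [p0]abaa
Step 5: δ(p0, a) = (p1, □, R) → □[p1]baa

No transition is defined for δ(p1, b). By convention the machine halts and rejects.

Answer: Reject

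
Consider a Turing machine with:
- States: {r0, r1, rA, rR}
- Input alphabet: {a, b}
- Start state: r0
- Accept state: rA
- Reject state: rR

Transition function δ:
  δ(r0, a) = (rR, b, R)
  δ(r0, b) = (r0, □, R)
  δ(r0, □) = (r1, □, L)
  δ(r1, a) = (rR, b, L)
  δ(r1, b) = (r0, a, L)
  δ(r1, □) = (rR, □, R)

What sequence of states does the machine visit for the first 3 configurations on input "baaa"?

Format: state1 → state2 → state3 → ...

Execution trace:
Initial: [r0]baaa
Step 1: δ(r0, b) = (r0, □, R) → □[r0]aaa
Step 2: δ(r0, a) = (rR, b, R) → □b[rR]aa

The machine reaches the reject state rR and halts.

State sequence: r0 → r0 → rR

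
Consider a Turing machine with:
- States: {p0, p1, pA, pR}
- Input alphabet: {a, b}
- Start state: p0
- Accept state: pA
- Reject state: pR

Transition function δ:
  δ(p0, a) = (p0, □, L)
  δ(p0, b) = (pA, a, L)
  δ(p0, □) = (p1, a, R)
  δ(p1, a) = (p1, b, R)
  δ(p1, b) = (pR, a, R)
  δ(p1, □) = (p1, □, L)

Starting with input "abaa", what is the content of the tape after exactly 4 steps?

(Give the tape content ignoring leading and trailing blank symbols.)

Execution trace:
Initial: [p0]abaa
Step 1: δ(p0, a) = (p0, □, L) → [p0]□□baa
Step 2: δ(p0, □) = (p1, a, R) → a[p1]□baa
Step 3: δ(p1, □) = (p1, □, L) → [p1]a□baa
Step 4: δ(p1, a) = (p1, b, R) → b[p1]□baa

After 4 steps, the tape (ignoring leading/trailing blanks) is: b□baa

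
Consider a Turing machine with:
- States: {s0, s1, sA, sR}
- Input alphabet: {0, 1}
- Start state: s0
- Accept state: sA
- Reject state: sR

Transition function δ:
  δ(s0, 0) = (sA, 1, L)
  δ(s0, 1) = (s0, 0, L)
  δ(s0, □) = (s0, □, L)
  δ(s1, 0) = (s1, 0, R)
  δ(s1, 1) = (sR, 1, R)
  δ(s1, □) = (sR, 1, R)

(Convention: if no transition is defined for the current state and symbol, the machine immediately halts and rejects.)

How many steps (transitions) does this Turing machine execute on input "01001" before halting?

Execution trace:
Initial: [s0]01001
Step 1: δ(s0, 0) = (sA, 1, L) → [sA]□11001

The machine reaches the accept state sA and halts.

The machine executed 1 step before halting.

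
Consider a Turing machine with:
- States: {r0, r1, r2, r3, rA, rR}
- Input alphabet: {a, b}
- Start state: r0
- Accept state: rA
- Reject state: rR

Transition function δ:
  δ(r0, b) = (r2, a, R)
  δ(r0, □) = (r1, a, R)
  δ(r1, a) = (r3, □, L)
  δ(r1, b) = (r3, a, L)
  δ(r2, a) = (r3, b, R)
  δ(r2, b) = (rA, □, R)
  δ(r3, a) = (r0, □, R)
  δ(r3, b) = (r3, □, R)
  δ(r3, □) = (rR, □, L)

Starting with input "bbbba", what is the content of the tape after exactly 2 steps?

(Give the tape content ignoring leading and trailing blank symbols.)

Execution trace:
Initial: [r0]bbbba
Step 1: δ(r0, b) = (r2, a, R) → a[r2]bbba
Step 2: δ(r2, b) = (rA, □, R) → a□[rA]bba

The machine reaches the accept state rA and halts.

After 2 steps, the tape (ignoring leading/trailing blanks) is: a□bba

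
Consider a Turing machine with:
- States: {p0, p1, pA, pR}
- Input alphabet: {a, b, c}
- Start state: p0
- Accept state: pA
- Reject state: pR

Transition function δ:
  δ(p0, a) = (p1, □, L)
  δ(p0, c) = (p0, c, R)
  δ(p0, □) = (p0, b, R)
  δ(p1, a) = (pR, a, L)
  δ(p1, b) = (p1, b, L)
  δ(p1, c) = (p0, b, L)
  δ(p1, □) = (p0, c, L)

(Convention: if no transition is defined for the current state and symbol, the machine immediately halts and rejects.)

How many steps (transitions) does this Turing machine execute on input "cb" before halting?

Execution trace:
Initial: [p0]cb
Step 1: δ(p0, c) = (p0, c, R) → c[p0]b

No transition is defined for δ(p0, b). By convention the machine halts and rejects.

The machine executed 1 step before halting.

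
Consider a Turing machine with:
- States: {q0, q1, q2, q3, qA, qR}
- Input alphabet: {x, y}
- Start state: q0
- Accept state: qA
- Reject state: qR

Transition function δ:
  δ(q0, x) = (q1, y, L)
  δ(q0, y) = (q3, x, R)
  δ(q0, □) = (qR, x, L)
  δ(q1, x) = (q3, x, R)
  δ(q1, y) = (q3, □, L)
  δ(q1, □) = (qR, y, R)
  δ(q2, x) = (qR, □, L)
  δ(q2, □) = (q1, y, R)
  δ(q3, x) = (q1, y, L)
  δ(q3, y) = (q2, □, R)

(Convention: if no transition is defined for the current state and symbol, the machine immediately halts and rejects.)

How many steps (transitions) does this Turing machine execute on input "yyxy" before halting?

Execution trace:
Initial: [q0]yyxy
Step 1: δ(q0, y) = (q3, x, R) → x[q3]yxy
Step 2: δ(q3, y) = (q2, □, R) → x□[q2]xy
Step 3: δ(q2, x) = (qR, □, L) → x[qR]□□y

The machine reaches the reject state qR and halts.

The machine executed 3 steps before halting.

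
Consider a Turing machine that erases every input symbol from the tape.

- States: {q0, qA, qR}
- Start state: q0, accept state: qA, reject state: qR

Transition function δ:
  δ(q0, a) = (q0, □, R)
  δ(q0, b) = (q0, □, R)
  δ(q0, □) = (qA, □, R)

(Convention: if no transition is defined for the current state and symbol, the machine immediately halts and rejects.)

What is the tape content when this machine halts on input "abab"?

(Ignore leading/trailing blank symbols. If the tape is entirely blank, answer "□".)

Execution trace:
Initial: [q0]abab
Step 1: δ(q0, a) = (q0, □, R) → □[q0]bab
Step 2: δ(q0, b) = (q0, □, R) → □□[q0]ab
Step 3: δ(q0, a) = (q0, □, R) → □□□[q0]b
Step 4: δ(q0, b) = (q0, □, R) → □□□□[q0]□
Step 5: δ(q0, □) = (qA, □, R) → □□□□□[qA]□

The machine reaches the accept state qA and halts.

Final tape (ignoring leading/trailing blanks): □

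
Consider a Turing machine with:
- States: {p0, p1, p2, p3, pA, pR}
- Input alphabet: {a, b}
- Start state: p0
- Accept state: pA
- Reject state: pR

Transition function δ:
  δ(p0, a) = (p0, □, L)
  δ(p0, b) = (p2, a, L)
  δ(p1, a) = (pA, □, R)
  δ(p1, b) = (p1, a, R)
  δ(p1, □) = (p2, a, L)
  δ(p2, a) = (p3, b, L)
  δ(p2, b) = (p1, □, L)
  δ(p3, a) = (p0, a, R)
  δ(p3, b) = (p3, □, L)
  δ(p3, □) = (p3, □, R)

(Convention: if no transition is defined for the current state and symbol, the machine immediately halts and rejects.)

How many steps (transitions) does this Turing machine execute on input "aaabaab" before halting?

Execution trace:
Initial: [p0]aaabaab
Step 1: δ(p0, a) = (p0, □, L) → [p0]□□aabaab

No transition is defined for δ(p0, □). By convention the machine halts and rejects.

The machine executed 1 step before halting.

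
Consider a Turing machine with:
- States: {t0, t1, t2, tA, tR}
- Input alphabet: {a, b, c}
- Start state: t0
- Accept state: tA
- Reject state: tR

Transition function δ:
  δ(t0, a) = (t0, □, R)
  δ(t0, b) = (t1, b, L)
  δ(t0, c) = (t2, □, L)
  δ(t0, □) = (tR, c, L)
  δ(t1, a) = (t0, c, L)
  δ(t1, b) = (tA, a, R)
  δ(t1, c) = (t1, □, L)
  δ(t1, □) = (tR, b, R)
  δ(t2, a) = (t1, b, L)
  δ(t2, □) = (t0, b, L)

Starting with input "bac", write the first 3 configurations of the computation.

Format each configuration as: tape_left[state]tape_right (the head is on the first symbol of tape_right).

Transitions applied:
Step 1: δ(t0, b) = (t1, b, L)
Step 2: δ(t1, □) = (tR, b, R)

The first 3 configurations are:
[t0]bac ⊢ [t1]□bac ⊢ b[tR]bac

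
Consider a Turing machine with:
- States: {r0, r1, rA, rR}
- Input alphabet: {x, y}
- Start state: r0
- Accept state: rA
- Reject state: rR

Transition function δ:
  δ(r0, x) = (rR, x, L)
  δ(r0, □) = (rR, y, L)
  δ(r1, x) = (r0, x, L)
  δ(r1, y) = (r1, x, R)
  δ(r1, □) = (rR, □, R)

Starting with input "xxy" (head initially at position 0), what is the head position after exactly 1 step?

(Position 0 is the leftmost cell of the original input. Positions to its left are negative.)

Execution trace (head position shown):
Step 0: [r0]xxy  (head at position 0)
Step 1: move left → [rR]□xxy  (head at position -1)

After 1 step, the head is at position -1.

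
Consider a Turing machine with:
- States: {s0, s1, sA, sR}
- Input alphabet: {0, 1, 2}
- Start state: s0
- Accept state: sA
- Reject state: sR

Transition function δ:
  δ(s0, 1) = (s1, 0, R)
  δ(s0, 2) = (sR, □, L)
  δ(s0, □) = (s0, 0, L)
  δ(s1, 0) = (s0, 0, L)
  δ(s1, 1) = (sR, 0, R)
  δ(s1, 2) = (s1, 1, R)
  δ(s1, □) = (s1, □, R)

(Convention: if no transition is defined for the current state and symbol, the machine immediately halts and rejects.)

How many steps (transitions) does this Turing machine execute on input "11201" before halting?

Execution trace:
Initial: [s0]11201
Step 1: δ(s0, 1) = (s1, 0, R) → 0[s1]1201
Step 2: δ(s1, 1) = (sR, 0, R) → 00[sR]201

The machine reaches the reject state sR and halts.

The machine executed 2 steps before halting.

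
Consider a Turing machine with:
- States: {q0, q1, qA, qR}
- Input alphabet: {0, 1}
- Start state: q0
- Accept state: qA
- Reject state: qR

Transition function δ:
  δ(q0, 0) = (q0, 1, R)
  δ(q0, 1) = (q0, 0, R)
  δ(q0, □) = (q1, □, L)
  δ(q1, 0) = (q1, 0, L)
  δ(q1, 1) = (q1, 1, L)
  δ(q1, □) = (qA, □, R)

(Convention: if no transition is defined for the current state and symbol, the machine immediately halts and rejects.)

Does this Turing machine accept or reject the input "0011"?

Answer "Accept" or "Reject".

Execution trace:
Initial: [q0]0011
Step 1: δ(q0, 0) = (q0, 1, R) → 1[q0]011
Step 2: δ(q0, 0) = (q0, 1, R) → 11[q0]11
Step 3: δ(q0, 1) = (q0, 0, R) → 110[q0]1
Step 4: δ(q0, 1) = (q0, 0, R) → 1100[q0]□
Step 5: δ(q0, □) = (q1, □, L) → 110[q1]0□
Step 6: δ(q1, 0) = (q1, 0, L) → 11[q1]00□
Step 7: δ(q1, 0) = (q1, 0, L) → 1[q1]100□
Step 8: δ(q1, 1) = (q1, 1, L) → [q1]1100□
Step 9: δ(q1, 1) = (q1, 1, L) → [q1]□1100□
Step 10: δ(q1, □) = (qA, □, R) → □[qA]1100□

The machine reaches the accept state qA and halts.

Answer: Accept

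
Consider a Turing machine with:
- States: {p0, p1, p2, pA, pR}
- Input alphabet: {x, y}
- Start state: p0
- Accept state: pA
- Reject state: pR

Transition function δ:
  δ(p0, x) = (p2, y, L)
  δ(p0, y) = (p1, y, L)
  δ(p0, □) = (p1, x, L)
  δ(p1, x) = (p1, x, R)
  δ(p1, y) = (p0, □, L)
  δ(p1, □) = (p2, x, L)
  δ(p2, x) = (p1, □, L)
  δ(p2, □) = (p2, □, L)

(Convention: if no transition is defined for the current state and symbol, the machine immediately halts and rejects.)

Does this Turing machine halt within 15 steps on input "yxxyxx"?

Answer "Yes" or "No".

Execution trace:
Initial: [p0]yxxyxx
Step 1: δ(p0, y) = (p1, y, L) → [p1]□yxxyxx
Step 2: δ(p1, □) = (p2, x, L) → [p2]□xyxxyxx
Step 3: δ(p2, □) = (p2, □, L) → [p2]□□xyxxyxx
Step 4: δ(p2, □) = (p2, □, L) → [p2]□□□xyxxyxx
Step 5: δ(p2, □) = (p2, □, L) → [p2]□□□□xyxxyxx
Step 6: δ(p2, □) = (p2, □, L) → [p2]□□□□□xyxxyxx
Step 7: δ(p2, □) = (p2, □, L) → [p2]□□□□□□xyxxyxx
Step 8: δ(p2, □) = (p2, □, L) → [p2]□□□□□□□xyxxyxx
Step 9: δ(p2, □) = (p2, □, L) → [p2]□□□□□□□□xyxxyxx
Step 10: δ(p2, □) = (p2, □, L) → [p2]□□□□□□□□□xyxxyxx
Step 11: δ(p2, □) = (p2, □, L) → [p2]□□□□□□□□□□xyxxyxx
Step 12: δ(p2, □) = (p2, □, L) → [p2]□□□□□□□□□□□xyxxyxx
Step 13: δ(p2, □) = (p2, □, L) → [p2]□□□□□□□□□□□□xyxxyxx
Step 14: δ(p2, □) = (p2, □, L) → [p2]□□□□□□□□□□□□□xyxxyxx
Step 15: δ(p2, □) = (p2, □, L) → [p2]□□□□□□□□□□□□□□xyxxyxx

The machine has not reached a halting state after 15 steps.
The machine did not halt within the 15-step bound.

Answer: No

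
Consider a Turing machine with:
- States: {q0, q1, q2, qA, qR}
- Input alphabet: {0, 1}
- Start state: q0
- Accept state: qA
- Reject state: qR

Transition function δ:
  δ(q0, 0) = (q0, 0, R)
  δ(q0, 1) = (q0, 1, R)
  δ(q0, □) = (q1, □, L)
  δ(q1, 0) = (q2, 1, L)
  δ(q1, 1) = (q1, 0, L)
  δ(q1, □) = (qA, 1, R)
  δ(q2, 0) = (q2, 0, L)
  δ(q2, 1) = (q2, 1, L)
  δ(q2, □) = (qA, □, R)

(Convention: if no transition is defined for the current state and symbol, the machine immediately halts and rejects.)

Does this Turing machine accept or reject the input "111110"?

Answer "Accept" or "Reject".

Execution trace:
Initial: [q0]111110
Step 1: δ(q0, 1) = (q0, 1, R) → 1[q0]11110
Step 2: δ(q0, 1) = (q0, 1, R) → 11[q0]1110
Step 3: δ(q0, 1) = (q0, 1, R) → 111[q0]110
Step 4: δ(q0, 1) = (q0, 1, R) → 1111[q0]10
Step 5: δ(q0, 1) = (q0, 1, R) → 11111[q0]0
Step 6: δ(q0, 0) = (q0, 0, R) → 111110[q0]□
Step 7: δ(q0, □) = (q1, □, L) → 11111[q1]0□
Step 8: δ(q1, 0) = (q2, 1, L) → 1111[q2]11□
Step 9: δ(q2, 1) = (q2, 1, L) → 111[q2]111□
Step 10: δ(q2, 1) = (q2, 1, L) → 11[q2]1111□
Step 11: δ(q2, 1) = (q2, 1, L) → 1[q2]11111□
Step 12: δ(q2, 1) = (q2, 1, L) → [q2]111111□
Step 13: δ(q2, 1) = (q2, 1, L) → [q2]□111111□
Step 14: δ(q2, □) = (qA, □, R) → □[qA]111111□

The machine reaches the accept state qA and halts.

Answer: Accept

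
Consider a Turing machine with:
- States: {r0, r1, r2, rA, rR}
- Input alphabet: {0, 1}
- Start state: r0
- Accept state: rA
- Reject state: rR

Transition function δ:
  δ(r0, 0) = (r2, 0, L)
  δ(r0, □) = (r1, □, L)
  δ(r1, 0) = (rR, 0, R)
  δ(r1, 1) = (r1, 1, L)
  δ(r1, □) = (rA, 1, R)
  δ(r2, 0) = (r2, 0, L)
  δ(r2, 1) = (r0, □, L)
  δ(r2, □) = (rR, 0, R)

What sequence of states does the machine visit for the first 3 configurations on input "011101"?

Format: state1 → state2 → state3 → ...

Execution trace:
Initial: [r0]011101
Step 1: δ(r0, 0) = (r2, 0, L) → [r2]□011101
Step 2: δ(r2, □) = (rR, 0, R) → 0[rR]011101

The machine reaches the reject state rR and halts.

State sequence: r0 → r2 → rR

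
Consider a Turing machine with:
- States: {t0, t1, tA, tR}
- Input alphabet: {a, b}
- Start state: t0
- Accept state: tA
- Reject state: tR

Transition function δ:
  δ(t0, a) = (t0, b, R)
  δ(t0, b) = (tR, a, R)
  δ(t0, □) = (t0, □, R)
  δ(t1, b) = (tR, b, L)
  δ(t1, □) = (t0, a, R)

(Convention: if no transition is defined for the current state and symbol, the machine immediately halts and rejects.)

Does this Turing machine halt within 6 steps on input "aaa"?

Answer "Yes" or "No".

Execution trace:
Initial: [t0]aaa
Step 1: δ(t0, a) = (t0, b, R) → b[t0]aa
Step 2: δ(t0, a) = (t0, b, R) → bb[t0]a
Step 3: δ(t0, a) = (t0, b, R) → bbb[t0]□
Step 4: δ(t0, □) = (t0, □, R) → bbb□[t0]□
Step 5: δ(t0, □) = (t0, □, R) → bbb□□[t0]□
Step 6: δ(t0, □) = (t0, □, R) → bbb□□□[t0]□

The machine has not reached a halting state after 6 steps.
The machine did not halt within the 6-step bound.

Answer: No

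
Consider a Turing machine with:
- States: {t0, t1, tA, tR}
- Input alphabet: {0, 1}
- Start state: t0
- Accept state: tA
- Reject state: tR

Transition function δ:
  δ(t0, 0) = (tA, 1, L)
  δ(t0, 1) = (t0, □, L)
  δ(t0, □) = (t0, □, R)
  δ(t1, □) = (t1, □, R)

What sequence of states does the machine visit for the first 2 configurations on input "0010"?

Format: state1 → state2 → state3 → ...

Execution trace:
Initial: [t0]0010
Step 1: δ(t0, 0) = (tA, 1, L) → [tA]□1010

The machine reaches the accept state tA and halts.

State sequence: t0 → tA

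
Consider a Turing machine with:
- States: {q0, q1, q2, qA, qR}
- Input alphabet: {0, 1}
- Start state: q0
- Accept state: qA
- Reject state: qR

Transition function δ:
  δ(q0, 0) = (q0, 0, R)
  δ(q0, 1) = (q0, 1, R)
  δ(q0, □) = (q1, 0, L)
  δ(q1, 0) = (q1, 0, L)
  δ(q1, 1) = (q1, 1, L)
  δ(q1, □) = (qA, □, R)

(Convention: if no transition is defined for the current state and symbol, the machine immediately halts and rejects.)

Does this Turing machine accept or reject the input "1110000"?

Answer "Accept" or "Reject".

Execution trace:
Initial: [q0]1110000
Step 1: δ(q0, 1) = (q0, 1, R) → 1[q0]110000
Step 2: δ(q0, 1) = (q0, 1, R) → 11[q0]10000
Step 3: δ(q0, 1) = (q0, 1, R) → 111[q0]0000
Step 4: δ(q0, 0) = (q0, 0, R) → 1110[q0]000
Step 5: δ(q0, 0) = (q0, 0, R) → 11100[q0]00
Step 6: δ(q0, 0) = (q0, 0, R) → 111000[q0]0
Step 7: δ(q0, 0) = (q0, 0, R) → 1110000[q0]□
Step 8: δ(q0, □) = (q1, 0, L) → 111000[q1]00
Step 9: δ(q1, 0) = (q1, 0, L) → 11100[q1]000
Step 10: δ(q1, 0) = (q1, 0, L) → 1110[q1]0000
Step 11: δ(q1, 0) = (q1, 0, L) → 111[q1]00000
Step 12: δ(q1, 0) = (q1, 0, L) → 11[q1]100000
Step 13: δ(q1, 1) = (q1, 1, L) → 1[q1]1100000
Step 14: δ(q1, 1) = (q1, 1, L) → [q1]11100000
Step 15: δ(q1, 1) = (q1, 1, L) → [q1]□11100000
Step 16: δ(q1, □) = (qA, □, R) → □[qA]11100000

The machine reaches the accept state qA and halts.

Answer: Accept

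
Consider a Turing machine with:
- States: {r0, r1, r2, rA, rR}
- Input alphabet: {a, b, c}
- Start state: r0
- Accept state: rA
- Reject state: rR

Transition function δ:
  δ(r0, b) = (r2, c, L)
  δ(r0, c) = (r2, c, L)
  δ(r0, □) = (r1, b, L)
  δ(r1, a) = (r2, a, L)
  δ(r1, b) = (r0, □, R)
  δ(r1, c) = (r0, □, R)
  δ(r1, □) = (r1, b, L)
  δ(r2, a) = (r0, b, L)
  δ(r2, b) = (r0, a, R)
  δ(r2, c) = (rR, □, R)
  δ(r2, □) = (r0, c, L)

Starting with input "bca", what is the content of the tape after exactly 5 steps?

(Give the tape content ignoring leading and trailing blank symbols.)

Execution trace:
Initial: [r0]bca
Step 1: δ(r0, b) = (r2, c, L) → [r2]□cca
Step 2: δ(r2, □) = (r0, c, L) → [r0]□ccca
Step 3: δ(r0, □) = (r1, b, L) → [r1]□bccca
Step 4: δ(r1, □) = (r1, b, L) → [r1]□bbccca
Step 5: δ(r1, □) = (r1, b, L) → [r1]□bbbccca

After 5 steps, the tape (ignoring leading/trailing blanks) is: bbbccca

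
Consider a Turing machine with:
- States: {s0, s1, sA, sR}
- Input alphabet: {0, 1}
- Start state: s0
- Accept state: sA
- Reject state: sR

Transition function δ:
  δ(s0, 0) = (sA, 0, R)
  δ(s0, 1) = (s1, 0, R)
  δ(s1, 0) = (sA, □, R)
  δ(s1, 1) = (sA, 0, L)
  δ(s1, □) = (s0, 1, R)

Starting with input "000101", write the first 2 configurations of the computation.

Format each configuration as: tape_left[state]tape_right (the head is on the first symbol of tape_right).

Transitions applied:
Step 1: δ(s0, 0) = (sA, 0, R)

The first 2 configurations are:
[s0]000101 ⊢ 0[sA]00101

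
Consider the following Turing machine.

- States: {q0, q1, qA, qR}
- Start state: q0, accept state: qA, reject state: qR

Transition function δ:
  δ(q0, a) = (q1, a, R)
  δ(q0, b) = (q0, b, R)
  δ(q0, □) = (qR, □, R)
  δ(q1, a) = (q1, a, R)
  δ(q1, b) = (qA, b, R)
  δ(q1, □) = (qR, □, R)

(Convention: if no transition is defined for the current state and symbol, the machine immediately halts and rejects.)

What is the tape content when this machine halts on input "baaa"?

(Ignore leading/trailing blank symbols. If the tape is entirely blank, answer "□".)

Execution trace:
Initial: [q0]baaa
Step 1: δ(q0, b) = (q0, b, R) → b[q0]aaa
Step 2: δ(q0, a) = (q1, a, R) → ba[q1]aa
Step 3: δ(q1, a) = (q1, a, R) → baa[q1]a
Step 4: δ(q1, a) = (q1, a, R) → baaa[q1]□
Step 5: δ(q1, □) = (qR, □, R) → baaa□[qR]□

The machine reaches the reject state qR and halts.

Final tape (ignoring leading/trailing blanks): baaa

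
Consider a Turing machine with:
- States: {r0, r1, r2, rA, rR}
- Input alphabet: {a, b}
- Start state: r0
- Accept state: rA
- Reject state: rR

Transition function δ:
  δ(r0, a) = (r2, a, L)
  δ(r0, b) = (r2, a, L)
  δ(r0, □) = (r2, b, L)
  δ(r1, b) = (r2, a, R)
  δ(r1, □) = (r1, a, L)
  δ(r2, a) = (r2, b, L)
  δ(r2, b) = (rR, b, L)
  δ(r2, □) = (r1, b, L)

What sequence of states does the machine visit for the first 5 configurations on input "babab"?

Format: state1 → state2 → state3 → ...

Execution trace:
Initial: [r0]babab
Step 1: δ(r0, b) = (r2, a, L) → [r2]□aabab
Step 2: δ(r2, □) = (r1, b, L) → [r1]□baabab
Step 3: δ(r1, □) = (r1, a, L) → [r1]□abaabab
Step 4: δ(r1, □) = (r1, a, L) → [r1]□aabaabab

State sequence: r0 → r2 → r1 → r1 → r1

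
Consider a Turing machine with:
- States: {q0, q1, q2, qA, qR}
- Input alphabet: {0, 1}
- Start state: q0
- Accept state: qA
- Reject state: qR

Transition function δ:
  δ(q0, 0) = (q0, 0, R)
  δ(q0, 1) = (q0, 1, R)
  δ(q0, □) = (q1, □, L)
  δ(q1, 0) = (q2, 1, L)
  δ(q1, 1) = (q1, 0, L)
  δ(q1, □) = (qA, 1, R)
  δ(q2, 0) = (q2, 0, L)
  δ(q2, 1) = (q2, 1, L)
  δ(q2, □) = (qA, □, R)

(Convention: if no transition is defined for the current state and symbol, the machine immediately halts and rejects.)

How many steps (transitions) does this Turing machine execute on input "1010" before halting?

Execution trace:
Initial: [q0]1010
Step 1: δ(q0, 1) = (q0, 1, R) → 1[q0]010
Step 2: δ(q0, 0) = (q0, 0, R) → 10[q0]10
Step 3: δ(q0, 1) = (q0, 1, R) → 101[q0]0
Step 4: δ(q0, 0) = (q0, 0, R) → 1010[q0]□
Step 5: δ(q0, □) = (q1, □, L) → 101[q1]0□
Step 6: δ(q1, 0) = (q2, 1, L) → 10[q2]11□
Step 7: δ(q2, 1) = (q2, 1, L) → 1[q2]011□
Step 8: δ(q2, 0) = (q2, 0, L) → [q2]1011□
Step 9: δ(q2, 1) = (q2, 1, L) → [q2]□1011□
Step 10: δ(q2, □) = (qA, □, R) → □[qA]1011□

The machine reaches the accept state qA and halts.

The machine executed 10 steps before halting.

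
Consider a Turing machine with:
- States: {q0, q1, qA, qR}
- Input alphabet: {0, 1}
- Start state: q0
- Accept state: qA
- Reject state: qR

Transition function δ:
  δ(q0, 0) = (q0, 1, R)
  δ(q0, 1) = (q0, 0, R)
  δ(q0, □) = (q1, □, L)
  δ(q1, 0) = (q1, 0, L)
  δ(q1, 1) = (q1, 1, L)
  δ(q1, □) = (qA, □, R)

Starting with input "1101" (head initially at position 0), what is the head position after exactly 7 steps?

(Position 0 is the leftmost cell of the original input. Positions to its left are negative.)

Execution trace (head position shown):
Step 0: [q0]1101  (head at position 0)
Step 1: move right → 0[q0]101  (head at position 1)
Step 2: move right → 00[q0]01  (head at position 2)
Step 3: move right → 001[q0]1  (head at position 3)
Step 4: move right → 0010[q0]□  (head at position 4)
Step 5: move left → 001[q1]0□  (head at position 3)
Step 6: move left → 00[q1]10□  (head at position 2)
Step 7: move left → 0[q1]010□  (head at position 1)

After 7 steps, the head is at position 1.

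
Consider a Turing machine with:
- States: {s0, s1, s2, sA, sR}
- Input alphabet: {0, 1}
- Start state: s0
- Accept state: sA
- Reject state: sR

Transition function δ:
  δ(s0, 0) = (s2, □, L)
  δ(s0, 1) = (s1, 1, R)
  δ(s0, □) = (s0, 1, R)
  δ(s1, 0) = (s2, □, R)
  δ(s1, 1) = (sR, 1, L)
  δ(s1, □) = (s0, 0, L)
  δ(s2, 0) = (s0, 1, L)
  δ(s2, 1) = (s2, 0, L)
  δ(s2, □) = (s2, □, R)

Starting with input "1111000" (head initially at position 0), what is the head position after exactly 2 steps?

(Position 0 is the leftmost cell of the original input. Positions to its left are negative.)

Execution trace (head position shown):
Step 0: [s0]1111000  (head at position 0)
Step 1: move right → 1[s1]111000  (head at position 1)
Step 2: move left → [sR]1111000  (head at position 0)

After 2 steps, the head is at position 0.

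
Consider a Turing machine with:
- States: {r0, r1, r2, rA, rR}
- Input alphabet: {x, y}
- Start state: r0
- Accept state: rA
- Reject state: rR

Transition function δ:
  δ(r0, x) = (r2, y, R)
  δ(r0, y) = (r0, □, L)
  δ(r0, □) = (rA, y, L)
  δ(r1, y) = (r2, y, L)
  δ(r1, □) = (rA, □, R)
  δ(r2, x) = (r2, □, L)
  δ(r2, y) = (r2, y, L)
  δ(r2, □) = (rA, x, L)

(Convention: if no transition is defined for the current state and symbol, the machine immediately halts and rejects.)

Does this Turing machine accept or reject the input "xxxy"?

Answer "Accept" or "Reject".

Execution trace:
Initial: [r0]xxxy
Step 1: δ(r0, x) = (r2, y, R) → y[r2]xxy
Step 2: δ(r2, x) = (r2, □, L) → [r2]y□xy
Step 3: δ(r2, y) = (r2, y, L) → [r2]□y□xy
Step 4: δ(r2, □) = (rA, x, L) → [rA]□xy□xy

The machine reaches the accept state rA and halts.

Answer: Accept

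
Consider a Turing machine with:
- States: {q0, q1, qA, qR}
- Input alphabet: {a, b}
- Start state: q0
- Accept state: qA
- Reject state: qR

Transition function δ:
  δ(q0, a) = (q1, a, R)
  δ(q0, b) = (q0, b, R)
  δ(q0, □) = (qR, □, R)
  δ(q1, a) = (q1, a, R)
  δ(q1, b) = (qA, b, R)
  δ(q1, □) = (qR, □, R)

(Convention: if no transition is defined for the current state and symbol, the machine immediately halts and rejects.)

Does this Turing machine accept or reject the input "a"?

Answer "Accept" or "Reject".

Execution trace:
Initial: [q0]a
Step 1: δ(q0, a) = (q1, a, R) → a[q1]□
Step 2: δ(q1, □) = (qR, □, R) → a□[qR]□

The machine reaches the reject state qR and halts.

Answer: Reject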